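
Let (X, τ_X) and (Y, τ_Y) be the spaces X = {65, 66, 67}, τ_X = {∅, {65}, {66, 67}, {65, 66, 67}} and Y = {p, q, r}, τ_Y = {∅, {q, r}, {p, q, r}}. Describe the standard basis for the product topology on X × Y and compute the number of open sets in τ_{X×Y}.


Basis B = {∅ × ∅, {65} × {q, r}, {65} × {p, q, r}, {66, 67} × {q, r}, {65, 66, 67} × {q, r}, {66, 67} × {p, q, r}, {65, 66, 67} × {p, q, r}}; |τ_{X×Y}| = 9.

Enumerate products U × V with U ∈ τ_X, V ∈ τ_Y (deduplicated):
  ∅ × ∅ = {} (∅)
  {65} × {q, r} = {(65,q), (65,r)}
  {65} × {p, q, r} = {(65,p), (65,q), (65,r)}
  {66, 67} × {q, r} = {(66,q), (66,r), (67,q), (67,r)}
  {65, 66, 67} × {q, r} = {(65,q), (65,r), (66,q), (66,r), (67,q), (67,r)}
  {66, 67} × {p, q, r} = {(66,p), (66,q), (66,r), (67,p), (67,q), (67,r)}
  {65, 66, 67} × {p, q, r} = {(65,p), (65,q), (65,r), (66,p), (66,q), (66,r), (67,p), (67,q), (67,r)}
These 7 distinct sets form the basis B.
Close under arbitrary unions to get τ_{X×Y}; counting gives |τ_{X×Y}| = 9.


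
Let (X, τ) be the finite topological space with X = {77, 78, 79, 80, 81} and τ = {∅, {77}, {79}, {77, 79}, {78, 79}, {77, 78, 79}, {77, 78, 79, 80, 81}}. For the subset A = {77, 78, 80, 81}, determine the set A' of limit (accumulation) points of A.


A' = {80, 81}

For each x ∈ X, list the open sets U ∈ τ with x ∈ U, then check whether U ∩ (A ∖ {x}) ≠ ∅ for every such U.
  x = 77: open {77} ∋ x has {77} ∩ (A ∖ {77}) = ∅, so x is NOT a limit point.
  x = 78: open {78, 79} ∋ x has {78, 79} ∩ (A ∖ {78}) = ∅, so x is NOT a limit point.
  x = 79: open {79} ∋ x has {79} ∩ (A ∖ {79}) = ∅, so x is NOT a limit point.
  x = 80: opens ∋ x are {77, 78, 79, 80, 81}; each meets A ∖ {80}, so x IS a limit point.
  x = 81: opens ∋ x are {77, 78, 79, 80, 81}; each meets A ∖ {81}, so x IS a limit point.
Collecting: A' = {80, 81}.


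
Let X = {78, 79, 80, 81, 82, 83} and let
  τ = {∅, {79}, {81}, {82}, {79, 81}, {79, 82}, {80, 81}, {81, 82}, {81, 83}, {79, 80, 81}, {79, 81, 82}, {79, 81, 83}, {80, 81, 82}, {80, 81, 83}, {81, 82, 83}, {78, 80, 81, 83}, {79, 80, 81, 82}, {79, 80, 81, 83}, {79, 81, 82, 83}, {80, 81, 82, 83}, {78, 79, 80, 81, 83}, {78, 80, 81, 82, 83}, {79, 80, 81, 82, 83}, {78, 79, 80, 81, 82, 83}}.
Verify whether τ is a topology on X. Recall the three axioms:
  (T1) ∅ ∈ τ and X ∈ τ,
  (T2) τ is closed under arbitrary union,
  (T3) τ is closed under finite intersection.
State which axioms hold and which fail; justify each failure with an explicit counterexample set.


τ IS a topology on X.

Axiom (T1): ∅ ∈ τ? Yes; X ∈ τ? Yes.
Axiom (T2/T3): check pairwise unions and intersections of members of τ.
All pairwise intersections and unions checked — each lies in τ. Therefore τ satisfies (T1), (T2), (T3): it IS a topology on X.


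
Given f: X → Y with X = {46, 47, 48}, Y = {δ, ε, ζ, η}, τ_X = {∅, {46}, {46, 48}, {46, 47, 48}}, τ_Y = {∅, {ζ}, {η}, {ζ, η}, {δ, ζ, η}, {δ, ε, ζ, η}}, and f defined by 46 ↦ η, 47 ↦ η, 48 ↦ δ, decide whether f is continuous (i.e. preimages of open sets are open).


f is NOT continuous.

Compute f^{-1}(U) for each U ∈ τ_Y:
  U = ∅: f^{-1}(U) = ∅ ∈ τ_X ✓.
  U = {ζ}: f^{-1}(U) = ∅ ∈ τ_X ✓.
  U = {η}: f^{-1}(U) = {46, 47} ∉ τ_X ✗.
  U = {ζ, η}: f^{-1}(U) = {46, 47} ∉ τ_X ✗.
  U = {δ, ζ, η}: f^{-1}(U) = {46, 47, 48} ∈ τ_X ✓.
  U = {δ, ε, ζ, η}: f^{-1}(U) = {46, 47, 48} ∈ τ_X ✓.
Found U = {η} with f^{-1}(U) = {46, 47} not in τ_X. Therefore f is NOT continuous.


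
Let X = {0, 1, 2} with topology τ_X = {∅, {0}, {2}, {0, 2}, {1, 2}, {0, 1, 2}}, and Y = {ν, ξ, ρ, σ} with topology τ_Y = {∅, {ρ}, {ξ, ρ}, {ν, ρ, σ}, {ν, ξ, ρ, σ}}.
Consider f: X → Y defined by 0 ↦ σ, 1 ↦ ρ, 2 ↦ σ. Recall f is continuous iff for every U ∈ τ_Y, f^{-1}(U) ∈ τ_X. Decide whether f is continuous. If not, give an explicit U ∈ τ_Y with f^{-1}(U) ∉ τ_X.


f is NOT continuous.

Compute f^{-1}(U) for each U ∈ τ_Y:
  U = ∅: f^{-1}(U) = ∅ ∈ τ_X ✓.
  U = {ρ}: f^{-1}(U) = {1} ∉ τ_X ✗.
  U = {ξ, ρ}: f^{-1}(U) = {1} ∉ τ_X ✗.
  U = {ν, ρ, σ}: f^{-1}(U) = {0, 1, 2} ∈ τ_X ✓.
  U = {ν, ξ, ρ, σ}: f^{-1}(U) = {0, 1, 2} ∈ τ_X ✓.
Found U = {ρ} with f^{-1}(U) = {1} not in τ_X. Therefore f is NOT continuous.


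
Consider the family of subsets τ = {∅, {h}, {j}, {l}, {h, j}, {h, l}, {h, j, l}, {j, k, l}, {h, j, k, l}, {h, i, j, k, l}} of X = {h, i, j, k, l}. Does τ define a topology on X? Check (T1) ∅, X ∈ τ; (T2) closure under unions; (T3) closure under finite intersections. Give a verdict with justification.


τ is NOT a topology on X.

Axiom (T1): ∅ ∈ τ? Yes; X ∈ τ? Yes.
Axiom (T2/T3): check pairwise unions and intersections of members of τ.
Counterexample for (T2): {j} ∪ {l} = {j, l} ∉ τ. Therefore τ is NOT a topology.


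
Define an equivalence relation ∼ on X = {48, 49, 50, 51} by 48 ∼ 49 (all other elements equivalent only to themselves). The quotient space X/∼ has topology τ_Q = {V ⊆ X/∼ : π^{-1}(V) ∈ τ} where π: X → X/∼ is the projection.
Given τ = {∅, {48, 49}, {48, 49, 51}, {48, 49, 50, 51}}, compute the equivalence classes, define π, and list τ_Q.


X/∼ = {[48=49], [50], [51]}; |τ_Q| = 4.

Equivalence classes: [48=49], [50], [51].
Quotient map π: X → X/∼ sends 48 ↦ [48=49], 49 ↦ [48=49], 50 ↦ [50], 51 ↦ [51].
For each subset V ⊆ X/∼, compute π^{-1}(V) ⊆ X and check whether π^{-1}(V) ∈ τ. V is open in τ_Q iff π^{-1}(V) ∈ τ.
  V = {}: π^{-1}(V) = ∅ ∈ τ ✓.
  V = {[48=49]}: π^{-1}(V) = {48, 49} ∈ τ ✓.
  V = {[50]}: π^{-1}(V) = {50} ∉ τ ✗.
  V = {[48=49], [50]}: π^{-1}(V) = {48, 49, 50} ∉ τ ✗.
  V = {[51]}: π^{-1}(V) = {51} ∉ τ ✗.
  V = {[48=49], [51]}: π^{-1}(V) = {48, 49, 51} ∈ τ ✓.
  V = {[50], [51]}: π^{-1}(V) = {50, 51} ∉ τ ✗.
  V = {[48=49], [50], [51]}: π^{-1}(V) = {48, 49, 50, 51} ∈ τ ✓.
Open sets in the quotient: τ_Q = {{}, {[48=49]}, {[48=49], [51]}, {[48=49], [50], [51]}} (4 elements).


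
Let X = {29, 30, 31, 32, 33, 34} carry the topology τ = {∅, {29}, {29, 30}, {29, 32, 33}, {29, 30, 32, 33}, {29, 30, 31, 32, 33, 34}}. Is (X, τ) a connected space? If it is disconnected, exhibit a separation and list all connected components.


(X, τ) is connected.

Find clopen sets (U ∈ τ with X ∖ U ∈ τ):
  U = ∅, X ∖ U = {29, 30, 31, 32, 33, 34} — both open, so U is clopen.
  U = {29, 30, 31, 32, 33, 34}, X ∖ U = ∅ — both open, so U is clopen.
Only trivial clopens (∅ and X) exist, so (X, τ) is connected.
Compute connected components by grouping points that agree on all clopens:
  component: {29, 30, 31, 32, 33, 34}


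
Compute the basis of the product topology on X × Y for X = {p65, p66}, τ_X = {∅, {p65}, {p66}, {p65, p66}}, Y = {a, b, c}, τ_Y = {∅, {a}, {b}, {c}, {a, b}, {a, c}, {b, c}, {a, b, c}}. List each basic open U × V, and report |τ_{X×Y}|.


Basis B = {∅ × ∅, {p65} × {a}, {p65} × {b}, {p65} × {c}, {p66} × {a}, {p66} × {b}, {p66} × {c}, {p65} × {a, b}, {p65} × {a, c}, {p65, p66} × {a}, {p65} × {b, c}, {p65, p66} × {b}, {p65, p66} × {c}, {p66} × {a, b}, {p66} × {a, c}, {p66} × {b, c}, {p65} × {a, b, c}, {p66} × {a, b, c}, {p65, p66} × {a, b}, {p65, p66} × {a, c}, {p65, p66} × {b, c}, {p65, p66} × {a, b, c}}; |τ_{X×Y}| = 64.

Enumerate products U × V with U ∈ τ_X, V ∈ τ_Y (deduplicated):
  ∅ × ∅ = {} (∅)
  {p65} × {a} = {(p65,a)}
  {p65} × {b} = {(p65,b)}
  {p65} × {c} = {(p65,c)}
  {p66} × {a} = {(p66,a)}
  {p66} × {b} = {(p66,b)}
  {p66} × {c} = {(p66,c)}
  {p65} × {a, b} = {(p65,a), (p65,b)}
  {p65} × {a, c} = {(p65,a), (p65,c)}
  {p65, p66} × {a} = {(p65,a), (p66,a)}
  {p65} × {b, c} = {(p65,b), (p65,c)}
  {p65, p66} × {b} = {(p65,b), (p66,b)}
  {p65, p66} × {c} = {(p65,c), (p66,c)}
  {p66} × {a, b} = {(p66,a), (p66,b)}
  {p66} × {a, c} = {(p66,a), (p66,c)}
  {p66} × {b, c} = {(p66,b), (p66,c)}
  {p65} × {a, b, c} = {(p65,a), (p65,b), (p65,c)}
  {p66} × {a, b, c} = {(p66,a), (p66,b), (p66,c)}
  {p65, p66} × {a, b} = {(p65,a), (p65,b), (p66,a), (p66,b)}
  {p65, p66} × {a, c} = {(p65,a), (p65,c), (p66,a), (p66,c)}
  {p65, p66} × {b, c} = {(p65,b), (p65,c), (p66,b), (p66,c)}
  {p65, p66} × {a, b, c} = {(p65,a), (p65,b), (p65,c), (p66,a), (p66,b), (p66,c)}
These 22 distinct sets form the basis B.
Close under arbitrary unions to get τ_{X×Y}; counting gives |τ_{X×Y}| = 64.


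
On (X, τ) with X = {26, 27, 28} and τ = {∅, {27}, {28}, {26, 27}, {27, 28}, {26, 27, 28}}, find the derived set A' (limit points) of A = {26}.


A' = ∅

For each x ∈ X, list the open sets U ∈ τ with x ∈ U, then check whether U ∩ (A ∖ {x}) ≠ ∅ for every such U.
  x = 26: open {26, 27} ∋ x has {26, 27} ∩ (A ∖ {26}) = ∅, so x is NOT a limit point.
  x = 27: open {27} ∋ x has {27} ∩ (A ∖ {27}) = ∅, so x is NOT a limit point.
  x = 28: open {28} ∋ x has {28} ∩ (A ∖ {28}) = ∅, so x is NOT a limit point.
Collecting: A' = ∅.


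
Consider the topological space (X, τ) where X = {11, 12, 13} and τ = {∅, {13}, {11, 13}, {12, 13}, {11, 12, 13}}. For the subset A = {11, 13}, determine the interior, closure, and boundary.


int(A) = {11, 13}, cl(A) = {11, 12, 13}, ∂A = {12}.

Closed sets in (X, τ) are complements of opens:
  closed(X, τ) = {∅, {11}, {12}, {11, 12}, {11, 12, 13}}.
int(A) = ⋃ {U ∈ τ : U ⊆ A}. Opens contained in A: ∅, {13}, {11, 13}.
Taking the union of these: int(A) = {11, 13}.
cl(A) = ⋂ {C closed : A ⊆ C}. Closed sets containing A: {11, 12, 13}.
Intersecting these: cl(A) = {11, 12, 13}.
∂A = cl(A) ∖ int(A) = {11, 12, 13} ∖ {11, 13} = {12}.


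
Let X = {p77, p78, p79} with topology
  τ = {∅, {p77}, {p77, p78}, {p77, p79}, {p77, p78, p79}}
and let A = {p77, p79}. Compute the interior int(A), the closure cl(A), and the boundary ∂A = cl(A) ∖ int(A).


int(A) = {p77, p79}, cl(A) = {p77, p78, p79}, ∂A = {p78}.

Closed sets in (X, τ) are complements of opens:
  closed(X, τ) = {∅, {p78}, {p79}, {p78, p79}, {p77, p78, p79}}.
int(A) = ⋃ {U ∈ τ : U ⊆ A}. Opens contained in A: ∅, {p77}, {p77, p79}.
Taking the union of these: int(A) = {p77, p79}.
cl(A) = ⋂ {C closed : A ⊆ C}. Closed sets containing A: {p77, p78, p79}.
Intersecting these: cl(A) = {p77, p78, p79}.
∂A = cl(A) ∖ int(A) = {p77, p78, p79} ∖ {p77, p79} = {p78}.


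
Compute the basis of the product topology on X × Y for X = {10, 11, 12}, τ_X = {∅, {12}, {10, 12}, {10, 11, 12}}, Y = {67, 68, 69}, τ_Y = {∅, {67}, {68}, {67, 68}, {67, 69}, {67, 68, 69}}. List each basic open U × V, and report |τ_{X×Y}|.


Basis B = {∅ × ∅, {12} × {67}, {12} × {68}, {10, 12} × {67}, {10, 12} × {68}, {12} × {67, 68}, {12} × {67, 69}, {10, 11, 12} × {67}, {10, 11, 12} × {68}, {12} × {67, 68, 69}, {10, 12} × {67, 68}, {10, 12} × {67, 69}, {10, 12} × {67, 68, 69}, {10, 11, 12} × {67, 68}, {10, 11, 12} × {67, 69}, {10, 11, 12} × {67, 68, 69}}; |τ_{X×Y}| = 40.

Enumerate products U × V with U ∈ τ_X, V ∈ τ_Y (deduplicated):
  ∅ × ∅ = {} (∅)
  {12} × {67} = {(12,67)}
  {12} × {68} = {(12,68)}
  {10, 12} × {67} = {(10,67), (12,67)}
  {10, 12} × {68} = {(10,68), (12,68)}
  {12} × {67, 68} = {(12,67), (12,68)}
  {12} × {67, 69} = {(12,67), (12,69)}
  {10, 11, 12} × {67} = {(10,67), (11,67), (12,67)}
  {10, 11, 12} × {68} = {(10,68), (11,68), (12,68)}
  {12} × {67, 68, 69} = {(12,67), (12,68), (12,69)}
  {10, 12} × {67, 68} = {(10,67), (10,68), (12,67), (12,68)}
  {10, 12} × {67, 69} = {(10,67), (10,69), (12,67), (12,69)}
  {10, 12} × {67, 68, 69} = {(10,67), (10,68), (10,69), (12,67), (12,68), (12,69)}
  {10, 11, 12} × {67, 68} = {(10,67), (10,68), (11,67), (11,68), (12,67), (12,68)}
  {10, 11, 12} × {67, 69} = {(10,67), (10,69), (11,67), (11,69), (12,67), (12,69)}
  {10, 11, 12} × {67, 68, 69} = {(10,67), (10,68), (10,69), (11,67), (11,68), (11,69), (12,67), (12,68), (12,69)}
These 16 distinct sets form the basis B.
Close under arbitrary unions to get τ_{X×Y}; counting gives |τ_{X×Y}| = 40.


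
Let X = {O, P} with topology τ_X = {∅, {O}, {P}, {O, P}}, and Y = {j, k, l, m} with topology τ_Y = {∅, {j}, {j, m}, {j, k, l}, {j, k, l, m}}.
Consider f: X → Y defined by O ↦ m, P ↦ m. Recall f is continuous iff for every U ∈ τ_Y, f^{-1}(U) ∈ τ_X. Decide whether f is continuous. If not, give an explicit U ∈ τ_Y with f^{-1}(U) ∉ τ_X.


f IS continuous.

Compute f^{-1}(U) for each U ∈ τ_Y:
  U = ∅: f^{-1}(U) = ∅ ∈ τ_X ✓.
  U = {j}: f^{-1}(U) = ∅ ∈ τ_X ✓.
  U = {j, m}: f^{-1}(U) = {O, P} ∈ τ_X ✓.
  U = {j, k, l}: f^{-1}(U) = ∅ ∈ τ_X ✓.
  U = {j, k, l, m}: f^{-1}(U) = {O, P} ∈ τ_X ✓.
Every preimage lies in τ_X, so f IS continuous.


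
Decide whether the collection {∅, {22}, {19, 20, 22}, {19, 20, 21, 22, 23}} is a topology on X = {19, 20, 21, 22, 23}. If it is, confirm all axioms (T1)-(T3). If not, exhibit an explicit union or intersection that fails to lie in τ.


τ IS a topology on X.

Axiom (T1): ∅ ∈ τ? Yes; X ∈ τ? Yes.
Axiom (T2/T3): check pairwise unions and intersections of members of τ.
All pairwise intersections and unions checked — each lies in τ. Therefore τ satisfies (T1), (T2), (T3): it IS a topology on X.


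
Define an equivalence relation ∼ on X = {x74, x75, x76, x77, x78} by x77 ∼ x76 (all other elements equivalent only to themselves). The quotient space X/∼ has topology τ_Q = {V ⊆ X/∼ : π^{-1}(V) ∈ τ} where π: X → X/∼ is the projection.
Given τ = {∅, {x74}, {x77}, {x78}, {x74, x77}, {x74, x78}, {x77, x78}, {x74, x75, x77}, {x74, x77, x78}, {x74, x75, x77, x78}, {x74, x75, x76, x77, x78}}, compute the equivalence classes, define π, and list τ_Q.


X/∼ = {[x74], [x75], [x76=x77], [x78]}; |τ_Q| = 5.

Equivalence classes: [x74], [x75], [x76=x77], [x78].
Quotient map π: X → X/∼ sends x74 ↦ [x74], x75 ↦ [x75], x76 ↦ [x76=x77], x77 ↦ [x76=x77], x78 ↦ [x78].
For each subset V ⊆ X/∼, compute π^{-1}(V) ⊆ X and check whether π^{-1}(V) ∈ τ. V is open in τ_Q iff π^{-1}(V) ∈ τ.
  V = {}: π^{-1}(V) = ∅ ∈ τ ✓.
  V = {[x74]}: π^{-1}(V) = {x74} ∈ τ ✓.
  V = {[x75]}: π^{-1}(V) = {x75} ∉ τ ✗.
  V = {[x74], [x75]}: π^{-1}(V) = {x74, x75} ∉ τ ✗.
  V = {[x76=x77]}: π^{-1}(V) = {x76, x77} ∉ τ ✗.
  V = {[x74], [x76=x77]}: π^{-1}(V) = {x74, x76, x77} ∉ τ ✗.
  V = {[x75], [x76=x77]}: π^{-1}(V) = {x75, x76, x77} ∉ τ ✗.
  V = {[x74], [x75], [x76=x77]}: π^{-1}(V) = {x74, x75, x76, x77} ∉ τ ✗.
  V = {[x78]}: π^{-1}(V) = {x78} ∈ τ ✓.
  V = {[x74], [x78]}: π^{-1}(V) = {x74, x78} ∈ τ ✓.
  V = {[x75], [x78]}: π^{-1}(V) = {x75, x78} ∉ τ ✗.
  V = {[x74], [x75], [x78]}: π^{-1}(V) = {x74, x75, x78} ∉ τ ✗.
  V = {[x76=x77], [x78]}: π^{-1}(V) = {x76, x77, x78} ∉ τ ✗.
  V = {[x74], [x76=x77], [x78]}: π^{-1}(V) = {x74, x76, x77, x78} ∉ τ ✗.
  V = {[x75], [x76=x77], [x78]}: π^{-1}(V) = {x75, x76, x77, x78} ∉ τ ✗.
  V = {[x74], [x75], [x76=x77], [x78]}: π^{-1}(V) = {x74, x75, x76, x77, x78} ∈ τ ✓.
Open sets in the quotient: τ_Q = {{}, {[x74]}, {[x78]}, {[x74], [x78]}, {[x74], [x75], [x76=x77], [x78]}} (5 elements).


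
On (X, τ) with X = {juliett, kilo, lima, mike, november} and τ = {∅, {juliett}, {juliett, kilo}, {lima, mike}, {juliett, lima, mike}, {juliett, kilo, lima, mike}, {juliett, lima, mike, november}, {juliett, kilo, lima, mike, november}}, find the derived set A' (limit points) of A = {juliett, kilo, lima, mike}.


A' = {kilo, lima, mike, november}

For each x ∈ X, list the open sets U ∈ τ with x ∈ U, then check whether U ∩ (A ∖ {x}) ≠ ∅ for every such U.
  x = juliett: open {juliett} ∋ x has {juliett} ∩ (A ∖ {juliett}) = ∅, so x is NOT a limit point.
  x = kilo: opens ∋ x are {juliett, kilo}, {juliett, kilo, lima, mike}, {juliett, kilo, lima, mike, november}; each meets A ∖ {kilo}, so x IS a limit point.
  x = lima: opens ∋ x are {lima, mike}, {juliett, lima, mike}, {juliett, kilo, lima, mike}, {juliett, lima, mike, november}, {juliett, kilo, lima, mike, november}; each meets A ∖ {lima}, so x IS a limit point.
  x = mike: opens ∋ x are {lima, mike}, {juliett, lima, mike}, {juliett, kilo, lima, mike}, {juliett, lima, mike, november}, {juliett, kilo, lima, mike, november}; each meets A ∖ {mike}, so x IS a limit point.
  x = november: opens ∋ x are {juliett, lima, mike, november}, {juliett, kilo, lima, mike, november}; each meets A ∖ {november}, so x IS a limit point.
Collecting: A' = {kilo, lima, mike, november}.


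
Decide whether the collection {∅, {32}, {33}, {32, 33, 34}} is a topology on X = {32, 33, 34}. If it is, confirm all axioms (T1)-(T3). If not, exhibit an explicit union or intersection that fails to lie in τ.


τ is NOT a topology on X.

Axiom (T1): ∅ ∈ τ? Yes; X ∈ τ? Yes.
Axiom (T2/T3): check pairwise unions and intersections of members of τ.
Counterexample for (T2): {32} ∪ {33} = {32, 33} ∉ τ. Therefore τ is NOT a topology.


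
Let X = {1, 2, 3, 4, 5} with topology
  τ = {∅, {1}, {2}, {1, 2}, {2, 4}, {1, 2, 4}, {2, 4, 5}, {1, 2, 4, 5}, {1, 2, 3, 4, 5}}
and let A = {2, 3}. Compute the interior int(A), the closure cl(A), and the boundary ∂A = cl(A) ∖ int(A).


int(A) = {2}, cl(A) = {2, 3, 4, 5}, ∂A = {3, 4, 5}.

Closed sets in (X, τ) are complements of opens:
  closed(X, τ) = {∅, {3}, {1, 3}, {3, 5}, {1, 3, 5}, {3, 4, 5}, {1, 3, 4, 5}, {2, 3, 4, 5}, {1, 2, 3, 4, 5}}.
int(A) = ⋃ {U ∈ τ : U ⊆ A}. Opens contained in A: ∅, {2}.
Taking the union of these: int(A) = {2}.
cl(A) = ⋂ {C closed : A ⊆ C}. Closed sets containing A: {2, 3, 4, 5}, {1, 2, 3, 4, 5}.
Intersecting these: cl(A) = {2, 3, 4, 5}.
∂A = cl(A) ∖ int(A) = {2, 3, 4, 5} ∖ {2} = {3, 4, 5}.


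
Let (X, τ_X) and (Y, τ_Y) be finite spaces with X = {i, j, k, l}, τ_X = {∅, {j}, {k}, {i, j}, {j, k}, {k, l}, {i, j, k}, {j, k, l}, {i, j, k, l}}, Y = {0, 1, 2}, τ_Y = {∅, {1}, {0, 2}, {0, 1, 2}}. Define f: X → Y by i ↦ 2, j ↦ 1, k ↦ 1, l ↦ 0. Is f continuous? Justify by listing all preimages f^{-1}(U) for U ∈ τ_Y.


f is NOT continuous.

Compute f^{-1}(U) for each U ∈ τ_Y:
  U = ∅: f^{-1}(U) = ∅ ∈ τ_X ✓.
  U = {1}: f^{-1}(U) = {j, k} ∈ τ_X ✓.
  U = {0, 2}: f^{-1}(U) = {i, l} ∉ τ_X ✗.
  U = {0, 1, 2}: f^{-1}(U) = {i, j, k, l} ∈ τ_X ✓.
Found U = {0, 2} with f^{-1}(U) = {i, l} not in τ_X. Therefore f is NOT continuous.


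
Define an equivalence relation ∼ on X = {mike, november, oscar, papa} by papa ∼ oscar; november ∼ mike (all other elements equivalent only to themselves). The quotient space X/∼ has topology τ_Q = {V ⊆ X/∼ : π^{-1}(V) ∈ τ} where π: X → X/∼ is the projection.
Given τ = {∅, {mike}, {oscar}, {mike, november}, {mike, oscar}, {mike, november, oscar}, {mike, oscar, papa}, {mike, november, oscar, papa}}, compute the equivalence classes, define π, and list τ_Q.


X/∼ = {[mike=november], [oscar=papa]}; |τ_Q| = 3.

Equivalence classes: [mike=november], [oscar=papa].
Quotient map π: X → X/∼ sends mike ↦ [mike=november], november ↦ [mike=november], oscar ↦ [oscar=papa], papa ↦ [oscar=papa].
For each subset V ⊆ X/∼, compute π^{-1}(V) ⊆ X and check whether π^{-1}(V) ∈ τ. V is open in τ_Q iff π^{-1}(V) ∈ τ.
  V = {}: π^{-1}(V) = ∅ ∈ τ ✓.
  V = {[mike=november]}: π^{-1}(V) = {mike, november} ∈ τ ✓.
  V = {[oscar=papa]}: π^{-1}(V) = {oscar, papa} ∉ τ ✗.
  V = {[mike=november], [oscar=papa]}: π^{-1}(V) = {mike, november, oscar, papa} ∈ τ ✓.
Open sets in the quotient: τ_Q = {{}, {[mike=november]}, {[mike=november], [oscar=papa]}} (3 elements).


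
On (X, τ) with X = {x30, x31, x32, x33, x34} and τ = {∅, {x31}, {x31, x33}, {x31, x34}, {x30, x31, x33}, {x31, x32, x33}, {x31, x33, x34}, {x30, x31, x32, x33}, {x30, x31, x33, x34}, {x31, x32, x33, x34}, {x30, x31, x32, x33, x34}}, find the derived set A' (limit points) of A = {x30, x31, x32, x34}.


A' = {x30, x32, x33, x34}

For each x ∈ X, list the open sets U ∈ τ with x ∈ U, then check whether U ∩ (A ∖ {x}) ≠ ∅ for every such U.
  x = x30: opens ∋ x are {x30, x31, x33}, {x30, x31, x32, x33}, {x30, x31, x33, x34}, {x30, x31, x32, x33, x34}; each meets A ∖ {x30}, so x IS a limit point.
  x = x31: open {x31} ∋ x has {x31} ∩ (A ∖ {x31}) = ∅, so x is NOT a limit point.
  x = x32: opens ∋ x are {x31, x32, x33}, {x30, x31, x32, x33}, {x31, x32, x33, x34}, {x30, x31, x32, x33, x34}; each meets A ∖ {x32}, so x IS a limit point.
  x = x33: opens ∋ x are {x31, x33}, {x30, x31, x33}, {x31, x32, x33}, {x31, x33, x34}, {x30, x31, x32, x33}, {x30, x31, x33, x34}, {x31, x32, x33, x34}, {x30, x31, x32, x33, x34}; each meets A ∖ {x33}, so x IS a limit point.
  x = x34: opens ∋ x are {x31, x34}, {x31, x33, x34}, {x30, x31, x33, x34}, {x31, x32, x33, x34}, {x30, x31, x32, x33, x34}; each meets A ∖ {x34}, so x IS a limit point.
Collecting: A' = {x30, x32, x33, x34}.


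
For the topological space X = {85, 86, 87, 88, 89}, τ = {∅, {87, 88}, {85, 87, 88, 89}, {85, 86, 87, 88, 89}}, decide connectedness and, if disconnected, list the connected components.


(X, τ) is connected.

Find clopen sets (U ∈ τ with X ∖ U ∈ τ):
  U = ∅, X ∖ U = {85, 86, 87, 88, 89} — both open, so U is clopen.
  U = {85, 86, 87, 88, 89}, X ∖ U = ∅ — both open, so U is clopen.
Only trivial clopens (∅ and X) exist, so (X, τ) is connected.
Compute connected components by grouping points that agree on all clopens:
  component: {85, 86, 87, 88, 89}


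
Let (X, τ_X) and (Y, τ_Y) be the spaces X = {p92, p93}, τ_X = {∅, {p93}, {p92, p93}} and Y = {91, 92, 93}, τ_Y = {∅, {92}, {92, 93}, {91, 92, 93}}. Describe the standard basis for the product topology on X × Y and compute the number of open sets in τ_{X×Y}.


Basis B = {∅ × ∅, {p93} × {92}, {p92, p93} × {92}, {p93} × {92, 93}, {p93} × {91, 92, 93}, {p92, p93} × {92, 93}, {p92, p93} × {91, 92, 93}}; |τ_{X×Y}| = 10.

Enumerate products U × V with U ∈ τ_X, V ∈ τ_Y (deduplicated):
  ∅ × ∅ = {} (∅)
  {p93} × {92} = {(p93,92)}
  {p92, p93} × {92} = {(p92,92), (p93,92)}
  {p93} × {92, 93} = {(p93,92), (p93,93)}
  {p93} × {91, 92, 93} = {(p93,91), (p93,92), (p93,93)}
  {p92, p93} × {92, 93} = {(p92,92), (p92,93), (p93,92), (p93,93)}
  {p92, p93} × {91, 92, 93} = {(p92,91), (p92,92), (p92,93), (p93,91), (p93,92), (p93,93)}
These 7 distinct sets form the basis B.
Close under arbitrary unions to get τ_{X×Y}; counting gives |τ_{X×Y}| = 10.


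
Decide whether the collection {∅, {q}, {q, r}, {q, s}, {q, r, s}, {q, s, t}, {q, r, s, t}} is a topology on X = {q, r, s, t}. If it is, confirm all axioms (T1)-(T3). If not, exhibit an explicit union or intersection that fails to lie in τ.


τ IS a topology on X.

Axiom (T1): ∅ ∈ τ? Yes; X ∈ τ? Yes.
Axiom (T2/T3): check pairwise unions and intersections of members of τ.
All pairwise intersections and unions checked — each lies in τ. Therefore τ satisfies (T1), (T2), (T3): it IS a topology on X.


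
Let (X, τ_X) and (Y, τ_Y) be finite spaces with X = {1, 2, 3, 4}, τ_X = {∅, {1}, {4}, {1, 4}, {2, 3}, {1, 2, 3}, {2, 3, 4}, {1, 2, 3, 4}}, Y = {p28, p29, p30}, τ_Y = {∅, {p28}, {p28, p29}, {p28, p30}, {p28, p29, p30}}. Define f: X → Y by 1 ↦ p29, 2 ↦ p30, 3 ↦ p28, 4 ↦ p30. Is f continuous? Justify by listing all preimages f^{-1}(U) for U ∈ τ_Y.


f is NOT continuous.

Compute f^{-1}(U) for each U ∈ τ_Y:
  U = ∅: f^{-1}(U) = ∅ ∈ τ_X ✓.
  U = {p28}: f^{-1}(U) = {3} ∉ τ_X ✗.
  U = {p28, p29}: f^{-1}(U) = {1, 3} ∉ τ_X ✗.
  U = {p28, p30}: f^{-1}(U) = {2, 3, 4} ∈ τ_X ✓.
  U = {p28, p29, p30}: f^{-1}(U) = {1, 2, 3, 4} ∈ τ_X ✓.
Found U = {p28} with f^{-1}(U) = {3} not in τ_X. Therefore f is NOT continuous.


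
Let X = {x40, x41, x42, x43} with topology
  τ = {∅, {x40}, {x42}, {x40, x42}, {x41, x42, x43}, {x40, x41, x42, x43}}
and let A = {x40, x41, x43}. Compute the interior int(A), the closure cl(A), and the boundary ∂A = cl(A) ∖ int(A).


int(A) = {x40}, cl(A) = {x40, x41, x43}, ∂A = {x41, x43}.

Closed sets in (X, τ) are complements of opens:
  closed(X, τ) = {∅, {x40}, {x41, x43}, {x40, x41, x43}, {x41, x42, x43}, {x40, x41, x42, x43}}.
int(A) = ⋃ {U ∈ τ : U ⊆ A}. Opens contained in A: ∅, {x40}.
Taking the union of these: int(A) = {x40}.
cl(A) = ⋂ {C closed : A ⊆ C}. Closed sets containing A: {x40, x41, x43}, {x40, x41, x42, x43}.
Intersecting these: cl(A) = {x40, x41, x43}.
∂A = cl(A) ∖ int(A) = {x40, x41, x43} ∖ {x40} = {x41, x43}.


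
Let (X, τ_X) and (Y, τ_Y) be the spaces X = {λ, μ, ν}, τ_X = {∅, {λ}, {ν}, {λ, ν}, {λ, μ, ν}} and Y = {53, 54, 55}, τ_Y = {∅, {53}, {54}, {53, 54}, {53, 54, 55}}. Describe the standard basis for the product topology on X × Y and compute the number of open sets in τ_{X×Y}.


Basis B = {∅ × ∅, {λ} × {53}, {λ} × {54}, {ν} × {53}, {ν} × {54}, {λ} × {53, 54}, {λ, ν} × {53}, {λ, ν} × {54}, {ν} × {53, 54}, {λ} × {53, 54, 55}, {λ, μ, ν} × {53}, {λ, μ, ν} × {54}, {ν} × {53, 54, 55}, {λ, ν} × {53, 54}, {λ, ν} × {53, 54, 55}, {λ, μ, ν} × {53, 54}, {λ, μ, ν} × {53, 54, 55}}; |τ_{X×Y}| = 48.

Enumerate products U × V with U ∈ τ_X, V ∈ τ_Y (deduplicated):
  ∅ × ∅ = {} (∅)
  {λ} × {53} = {(λ,53)}
  {λ} × {54} = {(λ,54)}
  {ν} × {53} = {(ν,53)}
  {ν} × {54} = {(ν,54)}
  {λ} × {53, 54} = {(λ,53), (λ,54)}
  {λ, ν} × {53} = {(λ,53), (ν,53)}
  {λ, ν} × {54} = {(λ,54), (ν,54)}
  {ν} × {53, 54} = {(ν,53), (ν,54)}
  {λ} × {53, 54, 55} = {(λ,53), (λ,54), (λ,55)}
  {λ, μ, ν} × {53} = {(λ,53), (μ,53), (ν,53)}
  {λ, μ, ν} × {54} = {(λ,54), (μ,54), (ν,54)}
  {ν} × {53, 54, 55} = {(ν,53), (ν,54), (ν,55)}
  {λ, ν} × {53, 54} = {(λ,53), (λ,54), (ν,53), (ν,54)}
  {λ, ν} × {53, 54, 55} = {(λ,53), (λ,54), (λ,55), (ν,53), (ν,54), (ν,55)}
  {λ, μ, ν} × {53, 54} = {(λ,53), (λ,54), (μ,53), (μ,54), (ν,53), (ν,54)}
  {λ, μ, ν} × {53, 54, 55} = {(λ,53), (λ,54), (λ,55), (μ,53), (μ,54), (μ,55), (ν,53), (ν,54), (ν,55)}
These 17 distinct sets form the basis B.
Close under arbitrary unions to get τ_{X×Y}; counting gives |τ_{X×Y}| = 48.


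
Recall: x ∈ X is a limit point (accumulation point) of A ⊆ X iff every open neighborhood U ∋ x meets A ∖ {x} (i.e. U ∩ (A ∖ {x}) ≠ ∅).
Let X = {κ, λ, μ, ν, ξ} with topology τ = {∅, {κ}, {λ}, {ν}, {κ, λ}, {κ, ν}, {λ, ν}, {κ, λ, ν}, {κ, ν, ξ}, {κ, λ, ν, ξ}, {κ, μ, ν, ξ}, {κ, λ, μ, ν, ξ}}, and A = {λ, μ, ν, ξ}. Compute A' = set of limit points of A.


A' = {μ, ξ}

For each x ∈ X, list the open sets U ∈ τ with x ∈ U, then check whether U ∩ (A ∖ {x}) ≠ ∅ for every such U.
  x = κ: open {κ} ∋ x has {κ} ∩ (A ∖ {κ}) = ∅, so x is NOT a limit point.
  x = λ: open {λ} ∋ x has {λ} ∩ (A ∖ {λ}) = ∅, so x is NOT a limit point.
  x = μ: opens ∋ x are {κ, μ, ν, ξ}, {κ, λ, μ, ν, ξ}; each meets A ∖ {μ}, so x IS a limit point.
  x = ν: open {ν} ∋ x has {ν} ∩ (A ∖ {ν}) = ∅, so x is NOT a limit point.
  x = ξ: opens ∋ x are {κ, ν, ξ}, {κ, λ, ν, ξ}, {κ, μ, ν, ξ}, {κ, λ, μ, ν, ξ}; each meets A ∖ {ξ}, so x IS a limit point.
Collecting: A' = {μ, ξ}.


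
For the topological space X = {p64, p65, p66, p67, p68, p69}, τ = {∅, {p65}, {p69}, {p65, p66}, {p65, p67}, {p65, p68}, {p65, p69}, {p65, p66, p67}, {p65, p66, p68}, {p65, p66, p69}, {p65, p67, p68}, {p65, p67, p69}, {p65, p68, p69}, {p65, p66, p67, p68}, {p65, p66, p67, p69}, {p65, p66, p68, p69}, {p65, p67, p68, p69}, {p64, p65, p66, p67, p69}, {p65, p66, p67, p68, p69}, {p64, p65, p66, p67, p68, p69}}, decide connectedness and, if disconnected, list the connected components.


(X, τ) is connected.

Find clopen sets (U ∈ τ with X ∖ U ∈ τ):
  U = ∅, X ∖ U = {p64, p65, p66, p67, p68, p69} — both open, so U is clopen.
  U = {p64, p65, p66, p67, p68, p69}, X ∖ U = ∅ — both open, so U is clopen.
Only trivial clopens (∅ and X) exist, so (X, τ) is connected.
Compute connected components by grouping points that agree on all clopens:
  component: {p64, p65, p66, p67, p68, p69}


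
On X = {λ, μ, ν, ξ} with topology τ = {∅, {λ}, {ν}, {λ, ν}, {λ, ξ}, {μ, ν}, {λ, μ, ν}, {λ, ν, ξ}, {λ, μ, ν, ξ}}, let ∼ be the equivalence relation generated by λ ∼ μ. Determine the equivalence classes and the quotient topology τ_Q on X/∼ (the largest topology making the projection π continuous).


X/∼ = {[λ=μ], [ν], [ξ]}; |τ_Q| = 4.

Equivalence classes: [λ=μ], [ν], [ξ].
Quotient map π: X → X/∼ sends λ ↦ [λ=μ], μ ↦ [λ=μ], ν ↦ [ν], ξ ↦ [ξ].
For each subset V ⊆ X/∼, compute π^{-1}(V) ⊆ X and check whether π^{-1}(V) ∈ τ. V is open in τ_Q iff π^{-1}(V) ∈ τ.
  V = {}: π^{-1}(V) = ∅ ∈ τ ✓.
  V = {[λ=μ]}: π^{-1}(V) = {λ, μ} ∉ τ ✗.
  V = {[ν]}: π^{-1}(V) = {ν} ∈ τ ✓.
  V = {[λ=μ], [ν]}: π^{-1}(V) = {λ, μ, ν} ∈ τ ✓.
  V = {[ξ]}: π^{-1}(V) = {ξ} ∉ τ ✗.
  V = {[λ=μ], [ξ]}: π^{-1}(V) = {λ, μ, ξ} ∉ τ ✗.
  V = {[ν], [ξ]}: π^{-1}(V) = {ν, ξ} ∉ τ ✗.
  V = {[λ=μ], [ν], [ξ]}: π^{-1}(V) = {λ, μ, ν, ξ} ∈ τ ✓.
Open sets in the quotient: τ_Q = {{}, {[ν]}, {[λ=μ], [ν]}, {[λ=μ], [ν], [ξ]}} (4 elements).


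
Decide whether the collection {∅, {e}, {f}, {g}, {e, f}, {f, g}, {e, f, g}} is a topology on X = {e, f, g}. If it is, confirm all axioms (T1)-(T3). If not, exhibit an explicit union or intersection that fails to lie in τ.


τ is NOT a topology on X.

Axiom (T1): ∅ ∈ τ? Yes; X ∈ τ? Yes.
Axiom (T2/T3): check pairwise unions and intersections of members of τ.
Counterexample for (T2): {e} ∪ {g} = {e, g} ∉ τ. Therefore τ is NOT a topology.


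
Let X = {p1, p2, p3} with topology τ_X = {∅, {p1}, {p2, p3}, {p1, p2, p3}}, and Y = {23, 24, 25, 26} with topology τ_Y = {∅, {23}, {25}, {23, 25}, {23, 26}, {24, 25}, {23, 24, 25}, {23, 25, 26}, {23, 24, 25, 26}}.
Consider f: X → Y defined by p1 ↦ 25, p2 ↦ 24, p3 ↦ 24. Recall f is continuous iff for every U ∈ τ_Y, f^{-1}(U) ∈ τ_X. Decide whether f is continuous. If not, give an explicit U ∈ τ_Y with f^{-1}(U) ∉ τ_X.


f IS continuous.

Compute f^{-1}(U) for each U ∈ τ_Y:
  U = ∅: f^{-1}(U) = ∅ ∈ τ_X ✓.
  U = {23}: f^{-1}(U) = ∅ ∈ τ_X ✓.
  U = {25}: f^{-1}(U) = {p1} ∈ τ_X ✓.
  U = {23, 25}: f^{-1}(U) = {p1} ∈ τ_X ✓.
  U = {23, 26}: f^{-1}(U) = ∅ ∈ τ_X ✓.
  U = {24, 25}: f^{-1}(U) = {p1, p2, p3} ∈ τ_X ✓.
  U = {23, 24, 25}: f^{-1}(U) = {p1, p2, p3} ∈ τ_X ✓.
  U = {23, 25, 26}: f^{-1}(U) = {p1} ∈ τ_X ✓.
  U = {23, 24, 25, 26}: f^{-1}(U) = {p1, p2, p3} ∈ τ_X ✓.
Every preimage lies in τ_X, so f IS continuous.


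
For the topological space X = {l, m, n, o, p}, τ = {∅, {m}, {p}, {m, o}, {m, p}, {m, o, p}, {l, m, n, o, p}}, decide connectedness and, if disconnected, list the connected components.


(X, τ) is connected.

Find clopen sets (U ∈ τ with X ∖ U ∈ τ):
  U = ∅, X ∖ U = {l, m, n, o, p} — both open, so U is clopen.
  U = {l, m, n, o, p}, X ∖ U = ∅ — both open, so U is clopen.
Only trivial clopens (∅ and X) exist, so (X, τ) is connected.
Compute connected components by grouping points that agree on all clopens:
  component: {l, m, n, o, p}


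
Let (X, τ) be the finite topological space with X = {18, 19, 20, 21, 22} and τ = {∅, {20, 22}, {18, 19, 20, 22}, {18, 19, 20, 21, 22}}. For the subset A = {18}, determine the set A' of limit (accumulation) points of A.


A' = {19, 21}

For each x ∈ X, list the open sets U ∈ τ with x ∈ U, then check whether U ∩ (A ∖ {x}) ≠ ∅ for every such U.
  x = 18: open {18, 19, 20, 22} ∋ x has {18, 19, 20, 22} ∩ (A ∖ {18}) = ∅, so x is NOT a limit point.
  x = 19: opens ∋ x are {18, 19, 20, 22}, {18, 19, 20, 21, 22}; each meets A ∖ {19}, so x IS a limit point.
  x = 20: open {20, 22} ∋ x has {20, 22} ∩ (A ∖ {20}) = ∅, so x is NOT a limit point.
  x = 21: opens ∋ x are {18, 19, 20, 21, 22}; each meets A ∖ {21}, so x IS a limit point.
  x = 22: open {20, 22} ∋ x has {20, 22} ∩ (A ∖ {22}) = ∅, so x is NOT a limit point.
Collecting: A' = {19, 21}.


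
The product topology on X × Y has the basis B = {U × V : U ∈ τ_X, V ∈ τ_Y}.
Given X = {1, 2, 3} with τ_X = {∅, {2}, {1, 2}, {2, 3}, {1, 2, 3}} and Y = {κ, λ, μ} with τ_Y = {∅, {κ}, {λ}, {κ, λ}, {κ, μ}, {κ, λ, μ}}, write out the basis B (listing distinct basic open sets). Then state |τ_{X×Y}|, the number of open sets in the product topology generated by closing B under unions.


Basis B = {∅ × ∅, {2} × {κ}, {2} × {λ}, {1, 2} × {κ}, {1, 2} × {λ}, {2} × {κ, λ}, {2} × {κ, μ}, {2, 3} × {κ}, {2, 3} × {λ}, {1, 2, 3} × {κ}, {1, 2, 3} × {λ}, {2} × {κ, λ, μ}, {1, 2} × {κ, λ}, {1, 2} × {κ, μ}, {2, 3} × {κ, λ}, {2, 3} × {κ, μ}, {1, 2} × {κ, λ, μ}, {1, 2, 3} × {κ, λ}, {1, 2, 3} × {κ, μ}, {2, 3} × {κ, λ, μ}, {1, 2, 3} × {κ, λ, μ}}; |τ_{X×Y}| = 70.

Enumerate products U × V with U ∈ τ_X, V ∈ τ_Y (deduplicated):
  ∅ × ∅ = {} (∅)
  {2} × {κ} = {(2,κ)}
  {2} × {λ} = {(2,λ)}
  {1, 2} × {κ} = {(1,κ), (2,κ)}
  {1, 2} × {λ} = {(1,λ), (2,λ)}
  {2} × {κ, λ} = {(2,κ), (2,λ)}
  {2} × {κ, μ} = {(2,κ), (2,μ)}
  {2, 3} × {κ} = {(2,κ), (3,κ)}
  {2, 3} × {λ} = {(2,λ), (3,λ)}
  {1, 2, 3} × {κ} = {(1,κ), (2,κ), (3,κ)}
  {1, 2, 3} × {λ} = {(1,λ), (2,λ), (3,λ)}
  {2} × {κ, λ, μ} = {(2,κ), (2,λ), (2,μ)}
  {1, 2} × {κ, λ} = {(1,κ), (1,λ), (2,κ), (2,λ)}
  {1, 2} × {κ, μ} = {(1,κ), (1,μ), (2,κ), (2,μ)}
  {2, 3} × {κ, λ} = {(2,κ), (2,λ), (3,κ), (3,λ)}
  {2, 3} × {κ, μ} = {(2,κ), (2,μ), (3,κ), (3,μ)}
  {1, 2} × {κ, λ, μ} = {(1,κ), (1,λ), (1,μ), (2,κ), (2,λ), (2,μ)}
  {1, 2, 3} × {κ, λ} = {(1,κ), (1,λ), (2,κ), (2,λ), (3,κ), (3,λ)}
  {1, 2, 3} × {κ, μ} = {(1,κ), (1,μ), (2,κ), (2,μ), (3,κ), (3,μ)}
  {2, 3} × {κ, λ, μ} = {(2,κ), (2,λ), (2,μ), (3,κ), (3,λ), (3,μ)}
  {1, 2, 3} × {κ, λ, μ} = {(1,κ), (1,λ), (1,μ), (2,κ), (2,λ), (2,μ), (3,κ), (3,λ), (3,μ)}
These 21 distinct sets form the basis B.
Close under arbitrary unions to get τ_{X×Y}; counting gives |τ_{X×Y}| = 70.


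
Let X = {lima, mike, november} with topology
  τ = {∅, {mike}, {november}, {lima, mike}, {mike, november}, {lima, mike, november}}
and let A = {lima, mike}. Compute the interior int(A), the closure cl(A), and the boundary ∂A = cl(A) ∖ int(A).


int(A) = {lima, mike}, cl(A) = {lima, mike}, ∂A = ∅.

Closed sets in (X, τ) are complements of opens:
  closed(X, τ) = {∅, {lima}, {november}, {lima, mike}, {lima, november}, {lima, mike, november}}.
int(A) = ⋃ {U ∈ τ : U ⊆ A}. Opens contained in A: ∅, {mike}, {lima, mike}.
Taking the union of these: int(A) = {lima, mike}.
cl(A) = ⋂ {C closed : A ⊆ C}. Closed sets containing A: {lima, mike}, {lima, mike, november}.
Intersecting these: cl(A) = {lima, mike}.
∂A = cl(A) ∖ int(A) = {lima, mike} ∖ {lima, mike} = ∅.


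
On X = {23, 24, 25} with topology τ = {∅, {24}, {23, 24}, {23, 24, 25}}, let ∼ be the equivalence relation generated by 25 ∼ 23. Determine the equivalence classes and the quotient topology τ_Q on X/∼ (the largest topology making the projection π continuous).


X/∼ = {[23=25], [24]}; |τ_Q| = 3.

Equivalence classes: [23=25], [24].
Quotient map π: X → X/∼ sends 23 ↦ [23=25], 24 ↦ [24], 25 ↦ [23=25].
For each subset V ⊆ X/∼, compute π^{-1}(V) ⊆ X and check whether π^{-1}(V) ∈ τ. V is open in τ_Q iff π^{-1}(V) ∈ τ.
  V = {}: π^{-1}(V) = ∅ ∈ τ ✓.
  V = {[23=25]}: π^{-1}(V) = {23, 25} ∉ τ ✗.
  V = {[24]}: π^{-1}(V) = {24} ∈ τ ✓.
  V = {[23=25], [24]}: π^{-1}(V) = {23, 24, 25} ∈ τ ✓.
Open sets in the quotient: τ_Q = {{}, {[24]}, {[23=25], [24]}} (3 elements).


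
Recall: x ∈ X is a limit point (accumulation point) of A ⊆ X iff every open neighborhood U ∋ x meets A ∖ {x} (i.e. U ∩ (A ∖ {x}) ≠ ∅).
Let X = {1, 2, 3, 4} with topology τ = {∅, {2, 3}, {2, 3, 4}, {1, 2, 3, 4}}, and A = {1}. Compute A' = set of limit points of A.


A' = ∅

For each x ∈ X, list the open sets U ∈ τ with x ∈ U, then check whether U ∩ (A ∖ {x}) ≠ ∅ for every such U.
  x = 1: open {1, 2, 3, 4} ∋ x has {1, 2, 3, 4} ∩ (A ∖ {1}) = ∅, so x is NOT a limit point.
  x = 2: open {2, 3} ∋ x has {2, 3} ∩ (A ∖ {2}) = ∅, so x is NOT a limit point.
  x = 3: open {2, 3} ∋ x has {2, 3} ∩ (A ∖ {3}) = ∅, so x is NOT a limit point.
  x = 4: open {2, 3, 4} ∋ x has {2, 3, 4} ∩ (A ∖ {4}) = ∅, so x is NOT a limit point.
Collecting: A' = ∅.


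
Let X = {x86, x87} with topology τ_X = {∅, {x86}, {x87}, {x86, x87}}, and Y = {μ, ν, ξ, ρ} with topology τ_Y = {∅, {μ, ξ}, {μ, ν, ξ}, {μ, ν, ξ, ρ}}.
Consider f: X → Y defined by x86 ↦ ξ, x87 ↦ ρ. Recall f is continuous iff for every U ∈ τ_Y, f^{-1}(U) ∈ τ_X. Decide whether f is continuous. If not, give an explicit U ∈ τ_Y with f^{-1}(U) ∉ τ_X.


f IS continuous.

Compute f^{-1}(U) for each U ∈ τ_Y:
  U = ∅: f^{-1}(U) = ∅ ∈ τ_X ✓.
  U = {μ, ξ}: f^{-1}(U) = {x86} ∈ τ_X ✓.
  U = {μ, ν, ξ}: f^{-1}(U) = {x86} ∈ τ_X ✓.
  U = {μ, ν, ξ, ρ}: f^{-1}(U) = {x86, x87} ∈ τ_X ✓.
Every preimage lies in τ_X, so f IS continuous.


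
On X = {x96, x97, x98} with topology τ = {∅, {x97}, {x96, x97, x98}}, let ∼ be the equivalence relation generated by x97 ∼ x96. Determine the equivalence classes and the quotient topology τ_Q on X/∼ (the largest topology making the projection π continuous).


X/∼ = {[x96=x97], [x98]}; |τ_Q| = 2.

Equivalence classes: [x96=x97], [x98].
Quotient map π: X → X/∼ sends x96 ↦ [x96=x97], x97 ↦ [x96=x97], x98 ↦ [x98].
For each subset V ⊆ X/∼, compute π^{-1}(V) ⊆ X and check whether π^{-1}(V) ∈ τ. V is open in τ_Q iff π^{-1}(V) ∈ τ.
  V = {}: π^{-1}(V) = ∅ ∈ τ ✓.
  V = {[x96=x97]}: π^{-1}(V) = {x96, x97} ∉ τ ✗.
  V = {[x98]}: π^{-1}(V) = {x98} ∉ τ ✗.
  V = {[x96=x97], [x98]}: π^{-1}(V) = {x96, x97, x98} ∈ τ ✓.
Open sets in the quotient: τ_Q = {{}, {[x96=x97], [x98]}} (2 elements).


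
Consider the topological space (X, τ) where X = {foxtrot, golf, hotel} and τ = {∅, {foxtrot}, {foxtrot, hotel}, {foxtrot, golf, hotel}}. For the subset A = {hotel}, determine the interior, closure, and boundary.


int(A) = ∅, cl(A) = {golf, hotel}, ∂A = {golf, hotel}.

Closed sets in (X, τ) are complements of opens:
  closed(X, τ) = {∅, {golf}, {golf, hotel}, {foxtrot, golf, hotel}}.
int(A) = ⋃ {U ∈ τ : U ⊆ A}. Opens contained in A: ∅.
Taking the union of these: int(A) = ∅.
cl(A) = ⋂ {C closed : A ⊆ C}. Closed sets containing A: {golf, hotel}, {foxtrot, golf, hotel}.
Intersecting these: cl(A) = {golf, hotel}.
∂A = cl(A) ∖ int(A) = {golf, hotel} ∖ ∅ = {golf, hotel}.


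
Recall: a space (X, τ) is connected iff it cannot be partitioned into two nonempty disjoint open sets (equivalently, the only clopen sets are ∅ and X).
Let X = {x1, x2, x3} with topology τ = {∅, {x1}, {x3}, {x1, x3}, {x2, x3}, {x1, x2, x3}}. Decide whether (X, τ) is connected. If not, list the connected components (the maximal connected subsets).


(X, τ) is disconnected; components = [{x1}, {x2, x3}].

Find clopen sets (U ∈ τ with X ∖ U ∈ τ):
  U = ∅, X ∖ U = {x1, x2, x3} — both open, so U is clopen.
  U = {x1}, X ∖ U = {x2, x3} — both open, so U is clopen.
  U = {x2, x3}, X ∖ U = {x1} — both open, so U is clopen.
  U = {x1, x2, x3}, X ∖ U = ∅ — both open, so U is clopen.
Nontrivial clopen(s) exist: e.g. {x2, x3}. So (X, τ) is disconnected.
Compute connected components by grouping points that agree on all clopens:
  component: {x1}
  component: {x2, x3}
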